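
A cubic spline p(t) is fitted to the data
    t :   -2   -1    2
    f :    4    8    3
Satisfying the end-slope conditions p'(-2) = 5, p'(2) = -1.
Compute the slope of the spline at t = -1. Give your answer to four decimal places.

2.1250

Put M_i = p'' at the i-th knot. Here h = (1, 3) and Δ = (4, -5/3), so the interior equations h_(i-1)·M_(i-1) + 2(h_(i-1)+h_i)·M_i + h_i·M_(i+1) = 6(Δ_i − Δ_(i-1)) read
  1·M_0 + 8·M_1 + 3·M_2 = 6(Δ_1 - Δ_0) = -34
Clamped end conditions give two more equations: 2h_0·M_0 + h_0·M_1 = 6(Δ_0 - p'(-2)) = -6 and h_1·M_1 + 2h_1·M_2 = 6(p'(2) - Δ_1) = 4.
Solving the tridiagonal system: M_0 = -1/4, M_1 = -11/2, M_2 = 41/12.
On [-1, 2], p'(t) = b_1 + 2c_1·(t + 1) + 3d_1·(t + 1)² with b_1 = Δ_1 - h_1(2M_1 + M_2)/6 = 17/8, c_1 = M_1/2 = -11/4, d_1 = (M_2 - M_1)/(6h_1) = 107/216. So p'(-1) = 17/8.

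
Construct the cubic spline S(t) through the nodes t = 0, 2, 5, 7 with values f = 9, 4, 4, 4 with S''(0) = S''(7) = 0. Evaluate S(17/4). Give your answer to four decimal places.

With M_i denoting the second derivative at x_i, h_i = 2, 3, 2, and Δ_i = (y_(i+1) − y_i)/h_i = -5/2, 0, 0:
  2·M_0 + 10·M_1 + 3·M_2 = 6(Δ_1 - Δ_0) = 15
  3·M_1 + 10·M_2 + 2·M_3 = 6(Δ_2 - Δ_1) = 0
Natural end conditions: M_0 = M_3 = 0.
Hence M_0 = 0, M_1 = 150/91, M_2 = -45/91, M_3 = 0.
On [2, 5], S(t) = 4 - 255/182·(t - 2) + 75/91·(t - 2)² - 5/42·(t - 2)³.
With (t - 2) = 9/4: S(17/4) = 42677/11648.

3.6639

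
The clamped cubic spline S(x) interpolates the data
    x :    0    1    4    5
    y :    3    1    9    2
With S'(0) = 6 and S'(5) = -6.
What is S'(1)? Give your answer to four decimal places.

Write m_i for S''(x_i). With h_i = 1, 3, 1 and divided differences Δ_i = -2, 8/3, -7, the continuity of S' gives the tridiagonal system
  1·m_0 + 8·m_1 + 3·m_2 = 6(Δ_1 - Δ_0) = 28
  3·m_1 + 8·m_2 + 1·m_3 = 6(Δ_2 - Δ_1) = -58
Clamped end conditions give two more equations: 2h_0·m_0 + h_0·m_1 = 6(Δ_0 - S'(0)) = -48 and h_2·m_2 + 2h_2·m_3 = 6(S'(5) - Δ_2) = 6.
Solving: m_0 = -1894/63, m_1 = 764/63, m_2 = -818/63, m_3 = 598/63.
On [1, 4], S'(x) = b_1 + 2c_1·(x - 1) + 3d_1·(x - 1)² with b_1 = Δ_1 - h_1(2m_1 + m_2)/6 = -187/63, c_1 = m_1/2 = 382/63, d_1 = (m_2 - m_1)/(6h_1) = -113/81. So S'(1) = -187/63.

-2.9683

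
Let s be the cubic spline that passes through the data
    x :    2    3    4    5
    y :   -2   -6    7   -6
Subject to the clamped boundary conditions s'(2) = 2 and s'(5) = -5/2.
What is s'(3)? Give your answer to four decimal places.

6.5000

Put σ_i = s'' at the i-th knot. Here h = (1, 1, 1) and Δ = (-4, 13, -13), so the interior equations h_(i-1)·σ_(i-1) + 2(h_(i-1)+h_i)·σ_i + h_i·σ_(i+1) = 6(Δ_i − Δ_(i-1)) read
  1·σ_0 + 4·σ_1 + 1·σ_2 = 6(Δ_1 - Δ_0) = 102
  1·σ_1 + 4·σ_2 + 1·σ_3 = 6(Δ_2 - Δ_1) = -156
Clamped end conditions give two more equations: 2h_0·σ_0 + h_0·σ_1 = 6(Δ_0 - s'(2)) = -36 and h_2·σ_2 + 2h_2·σ_3 = 6(s'(5) - Δ_2) = 63.
Forward elimination and back-substitution give σ_0 = -45, σ_1 = 54, σ_2 = -69, σ_3 = 66.
On [3, 4], s'(x) = b_1 + 2c_1·(x - 3) + 3d_1·(x - 3)² with b_1 = Δ_1 - h_1(2σ_1 + σ_2)/6 = 13/2, c_1 = σ_1/2 = 27, d_1 = (σ_2 - σ_1)/(6h_1) = -41/2. So s'(3) = 13/2.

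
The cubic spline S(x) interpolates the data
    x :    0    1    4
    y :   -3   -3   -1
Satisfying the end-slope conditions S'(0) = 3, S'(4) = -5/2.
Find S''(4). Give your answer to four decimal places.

Write σ_i for S''(x_i). With h_i = 1, 3 and divided differences Δ_i = 0, 2/3, the continuity of S' gives the tridiagonal system
  1·σ_0 + 8·σ_1 + 3·σ_2 = 6(Δ_1 - Δ_0) = 4
Clamped end conditions give two more equations: 2h_0·σ_0 + h_0·σ_1 = 6(Δ_0 - S'(0)) = -18 and h_1·σ_1 + 2h_1·σ_2 = 6(S'(4) - Δ_1) = -19.
Hence σ_0 = -87/8, σ_1 = 15/4, σ_2 = -121/24.

-5.0417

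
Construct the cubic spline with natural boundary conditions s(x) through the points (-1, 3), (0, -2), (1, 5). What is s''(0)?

Write M_i for s''(x_i). With h_i = 1, 1 and divided differences Δ_i = -5, 7, the continuity of s' gives the tridiagonal system
  1·M_0 + 4·M_1 + 1·M_2 = 6(Δ_1 - Δ_0) = 72
Natural end conditions: M_0 = M_2 = 0.
Hence M_0 = 0, M_1 = 18, M_2 = 0.

18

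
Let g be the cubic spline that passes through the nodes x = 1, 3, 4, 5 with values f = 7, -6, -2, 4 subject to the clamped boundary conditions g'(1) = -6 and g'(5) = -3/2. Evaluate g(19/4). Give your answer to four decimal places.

3.6538

Put M_i = g'' at the i-th knot. Here h = (2, 1, 1) and Δ = (-13/2, 4, 6), so the interior equations h_(i-1)·M_(i-1) + 2(h_(i-1)+h_i)·M_i + h_i·M_(i+1) = 6(Δ_i − Δ_(i-1)) read
  2·M_0 + 6·M_1 + 1·M_2 = 6(Δ_1 - Δ_0) = 63
  1·M_1 + 4·M_2 + 1·M_3 = 6(Δ_2 - Δ_1) = 12
Clamped end conditions give two more equations: 2h_0·M_0 + h_0·M_1 = 6(Δ_0 - g'(1)) = -3 and h_2·M_2 + 2h_2·M_3 = 6(g'(5) - Δ_2) = -45.
Hence M_0 = -72/11, M_1 = 255/22, M_2 = 72/11, M_3 = -567/22.
On [4, 5], g(x) = -2 + 357/44·(x - 4) + 36/11·(x - 4)² - 237/44·(x - 4)³.
With (x - 4) = 3/4: g(19/4) = 10289/2816.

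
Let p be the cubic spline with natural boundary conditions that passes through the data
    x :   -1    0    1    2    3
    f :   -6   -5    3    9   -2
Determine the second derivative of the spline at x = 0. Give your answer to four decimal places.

Put M_i = p'' at the i-th knot. Here h = (1, 1, 1, 1) and Δ = (1, 8, 6, -11), so the interior equations h_(i-1)·M_(i-1) + 2(h_(i-1)+h_i)·M_i + h_i·M_(i+1) = 6(Δ_i − Δ_(i-1)) read
  1·M_0 + 4·M_1 + 1·M_2 = 6(Δ_1 - Δ_0) = 42
  1·M_1 + 4·M_2 + 1·M_3 = 6(Δ_2 - Δ_1) = -12
  1·M_2 + 4·M_3 + 1·M_4 = 6(Δ_3 - Δ_2) = -102
Natural end conditions: M_0 = M_4 = 0.
Solving the tridiagonal system: M_0 = 0, M_1 = 72/7, M_2 = 6/7, M_3 = -180/7, M_4 = 0.

10.2857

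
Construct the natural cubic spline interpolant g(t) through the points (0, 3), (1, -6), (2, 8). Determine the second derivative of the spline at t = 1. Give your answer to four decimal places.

Put M_i = g'' at the i-th knot. Here h = (1, 1) and Δ = (-9, 14), so the interior equations h_(i-1)·M_(i-1) + 2(h_(i-1)+h_i)·M_i + h_i·M_(i+1) = 6(Δ_i − Δ_(i-1)) read
  1·M_0 + 4·M_1 + 1·M_2 = 6(Δ_1 - Δ_0) = 138
Natural end conditions: M_0 = M_2 = 0.
Solving the tridiagonal system: M_0 = 0, M_1 = 69/2, M_2 = 0.

34.5000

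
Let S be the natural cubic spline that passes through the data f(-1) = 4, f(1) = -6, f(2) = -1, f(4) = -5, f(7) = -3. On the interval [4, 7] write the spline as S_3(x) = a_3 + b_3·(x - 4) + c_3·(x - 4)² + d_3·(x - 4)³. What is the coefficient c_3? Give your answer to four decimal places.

1.8160

Write M_i for S''(x_i). With h_i = 2, 1, 2, 3 and divided differences Δ_i = -5, 5, -2, 2/3, the continuity of S' gives the tridiagonal system
  2·M_0 + 6·M_1 + 1·M_2 = 6(Δ_1 - Δ_0) = 60
  1·M_1 + 6·M_2 + 2·M_3 = 6(Δ_2 - Δ_1) = -42
  2·M_2 + 10·M_3 + 3·M_4 = 6(Δ_3 - Δ_2) = 16
Natural end conditions: M_0 = M_4 = 0.
Solving the tridiagonal system: M_0 = 0, M_1 = 1906/163, M_2 = -1656/163, M_3 = 592/163, M_4 = 0.
On [4, 7], with S_3(x) = a_3 + b_3·(x - 4) + c_3·(x - 4)² + d_3·(x - 4)³: c_3 = M_3/2 = 296/163, d_3 = (M_4 - M_3)/(6h_3) = -296/1467, b_3 = Δ_3 - h_3(2M_3 + M_4)/6 = -1450/489.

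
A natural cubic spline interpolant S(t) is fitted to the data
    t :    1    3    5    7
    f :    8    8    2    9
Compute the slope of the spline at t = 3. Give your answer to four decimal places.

-2.4667

Write σ_i for S''(x_i). With h_i = 2, 2, 2 and divided differences Δ_i = 0, -3, 7/2, the continuity of S' gives the tridiagonal system
  2·σ_0 + 8·σ_1 + 2·σ_2 = 6(Δ_1 - Δ_0) = -18
  2·σ_1 + 8·σ_2 + 2·σ_3 = 6(Δ_2 - Δ_1) = 39
Natural end conditions: σ_0 = σ_3 = 0.
Forward elimination and back-substitution give σ_0 = 0, σ_1 = -37/10, σ_2 = 29/5, σ_3 = 0.
On [3, 5], S'(t) = b_1 + 2c_1·(t - 3) + 3d_1·(t - 3)² with b_1 = Δ_1 - h_1(2σ_1 + σ_2)/6 = -37/15, c_1 = σ_1/2 = -37/20, d_1 = (σ_2 - σ_1)/(6h_1) = 19/24. So S'(3) = -37/15.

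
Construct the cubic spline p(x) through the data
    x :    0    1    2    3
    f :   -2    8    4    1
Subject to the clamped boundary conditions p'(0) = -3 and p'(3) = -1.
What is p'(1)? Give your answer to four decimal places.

6.9333

With M_i denoting the second derivative at x_i, h_i = 1, 1, 1, and Δ_i = (y_(i+1) − y_i)/h_i = 10, -4, -3:
  1·M_0 + 4·M_1 + 1·M_2 = 6(Δ_1 - Δ_0) = -84
  1·M_1 + 4·M_2 + 1·M_3 = 6(Δ_2 - Δ_1) = 6
Clamped end conditions give two more equations: 2h_0·M_0 + h_0·M_1 = 6(Δ_0 - p'(0)) = 78 and h_2·M_2 + 2h_2·M_3 = 6(p'(3) - Δ_2) = 12.
Solving the tridiagonal system: M_0 = 872/15, M_1 = -574/15, M_2 = 164/15, M_3 = 8/15.
On [1, 2], p'(x) = b_1 + 2c_1·(x - 1) + 3d_1·(x - 1)² with b_1 = Δ_1 - h_1(2M_1 + M_2)/6 = 104/15, c_1 = M_1/2 = -287/15, d_1 = (M_2 - M_1)/(6h_1) = 41/5. So p'(1) = 104/15.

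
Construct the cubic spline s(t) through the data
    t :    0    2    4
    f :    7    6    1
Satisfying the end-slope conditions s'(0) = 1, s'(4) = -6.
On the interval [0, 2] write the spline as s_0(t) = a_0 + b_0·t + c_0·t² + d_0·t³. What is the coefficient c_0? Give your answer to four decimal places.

With M_i denoting the second derivative at x_i, h_i = 2, 2, and Δ_i = (y_(i+1) − y_i)/h_i = -1/2, -5/2:
  2·M_0 + 8·M_1 + 2·M_2 = 6(Δ_1 - Δ_0) = -12
Clamped end conditions give two more equations: 2h_0·M_0 + h_0·M_1 = 6(Δ_0 - s'(0)) = -9 and h_1·M_1 + 2h_1·M_2 = 6(s'(4) - Δ_1) = -21.
Solving the tridiagonal system: M_0 = -5/2, M_1 = 1/2, M_2 = -11/2.
On [0, 2], with s_0(t) = a_0 + b_0·t + c_0·t² + d_0·t³: c_0 = M_0/2 = -5/4, d_0 = (M_1 - M_0)/(6h_0) = 1/4, b_0 = Δ_0 - h_0(2M_0 + M_1)/6 = 1.

-1.2500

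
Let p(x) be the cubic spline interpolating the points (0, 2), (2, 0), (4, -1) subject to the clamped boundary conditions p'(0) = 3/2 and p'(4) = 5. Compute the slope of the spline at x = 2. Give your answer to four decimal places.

-2.7500

Let M_i = p''(x_i). Step sizes h_i = 2, 2; slopes of the chords Δ_i = (y_(i+1) - y_i)/h_i = -1, -1/2.
  2·M_0 + 8·M_1 + 2·M_2 = 6(Δ_1 - Δ_0) = 3
Clamped end conditions give two more equations: 2h_0·M_0 + h_0·M_1 = 6(Δ_0 - p'(0)) = -15 and h_1·M_1 + 2h_1·M_2 = 6(p'(4) - Δ_1) = 33.
Solving: M_0 = -13/4, M_1 = -1, M_2 = 35/4.
On [2, 4], p'(x) = b_1 + 2c_1·(x - 2) + 3d_1·(x - 2)² with b_1 = Δ_1 - h_1(2M_1 + M_2)/6 = -11/4, c_1 = M_1/2 = -1/2, d_1 = (M_2 - M_1)/(6h_1) = 13/16. So p'(2) = -11/4.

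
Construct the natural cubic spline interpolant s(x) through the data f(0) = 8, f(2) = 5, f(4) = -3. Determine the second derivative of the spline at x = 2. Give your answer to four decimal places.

Let σ_i = s''(x_i). Step sizes h_i = 2, 2; slopes of the chords Δ_i = (y_(i+1) - y_i)/h_i = -3/2, -4.
  2·σ_0 + 8·σ_1 + 2·σ_2 = 6(Δ_1 - Δ_0) = -15
Natural end conditions: σ_0 = σ_2 = 0.
Solving: σ_0 = 0, σ_1 = -15/8, σ_2 = 0.

-1.8750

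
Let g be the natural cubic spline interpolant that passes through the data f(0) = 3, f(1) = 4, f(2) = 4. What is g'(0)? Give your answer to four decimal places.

1.2500

With M_i denoting the second derivative at x_i, h_i = 1, 1, and Δ_i = (y_(i+1) − y_i)/h_i = 1, 0:
  1·M_0 + 4·M_1 + 1·M_2 = 6(Δ_1 - Δ_0) = -6
Natural end conditions: M_0 = M_2 = 0.
Forward elimination and back-substitution give M_0 = 0, M_1 = -3/2, M_2 = 0.
On [0, 1], g'(t) = b_0 + 2c_0·t + 3d_0·t² with b_0 = Δ_0 - h_0(2M_0 + M_1)/6 = 5/4, c_0 = M_0/2 = 0, d_0 = (M_1 - M_0)/(6h_0) = -1/4. So g'(0) = 5/4.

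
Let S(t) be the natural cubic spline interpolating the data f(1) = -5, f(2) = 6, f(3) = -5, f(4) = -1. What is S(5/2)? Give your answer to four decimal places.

1.0250

With M_i denoting the second derivative at x_i, h_i = 1, 1, 1, and Δ_i = (y_(i+1) − y_i)/h_i = 11, -11, 4:
  1·M_0 + 4·M_1 + 1·M_2 = 6(Δ_1 - Δ_0) = -132
  1·M_1 + 4·M_2 + 1·M_3 = 6(Δ_2 - Δ_1) = 90
Natural end conditions: M_0 = M_3 = 0.
Solving the tridiagonal system: M_0 = 0, M_1 = -206/5, M_2 = 164/5, M_3 = 0.
On [2, 3], S(t) = 6 - 41/15·(t - 2) - 103/5·(t - 2)² + 37/3·(t - 2)³.
With (t - 2) = 1/2: S(5/2) = 41/40.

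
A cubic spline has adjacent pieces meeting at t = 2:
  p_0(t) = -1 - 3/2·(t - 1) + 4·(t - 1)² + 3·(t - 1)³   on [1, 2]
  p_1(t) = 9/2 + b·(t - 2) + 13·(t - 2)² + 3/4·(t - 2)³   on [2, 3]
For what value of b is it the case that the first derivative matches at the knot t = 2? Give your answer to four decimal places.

15.5000

p_0'(t) = -3/2 + 8·(t - 1) + 9·(t - 1)², so p_0'(2) = 31/2. On the right, p_1'(2) = b, so b = 31/2.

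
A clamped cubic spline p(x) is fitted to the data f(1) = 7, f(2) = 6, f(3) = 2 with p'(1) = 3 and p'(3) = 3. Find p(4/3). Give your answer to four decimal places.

7.5741

Write M_i for p''(x_i). With h_i = 1, 1 and divided differences Δ_i = -1, -4, the continuity of p' gives the tridiagonal system
  1·M_0 + 4·M_1 + 1·M_2 = 6(Δ_1 - Δ_0) = -18
Clamped end conditions give two more equations: 2h_0·M_0 + h_0·M_1 = 6(Δ_0 - p'(1)) = -24 and h_1·M_1 + 2h_1·M_2 = 6(p'(3) - Δ_1) = 42.
Solving the tridiagonal system: M_0 = -15/2, M_1 = -9, M_2 = 51/2.
On [1, 2], p(x) = 7 + 3·(x - 1) - 15/4·(x - 1)² - 1/4·(x - 1)³.
With (x - 1) = 1/3: p(4/3) = 409/54.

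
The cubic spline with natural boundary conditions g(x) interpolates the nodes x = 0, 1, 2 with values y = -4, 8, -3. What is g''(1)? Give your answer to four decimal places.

Write m_i for g''(x_i). With h_i = 1, 1 and divided differences Δ_i = 12, -11, the continuity of g' gives the tridiagonal system
  1·m_0 + 4·m_1 + 1·m_2 = 6(Δ_1 - Δ_0) = -138
Natural end conditions: m_0 = m_2 = 0.
Forward elimination and back-substitution give m_0 = 0, m_1 = -69/2, m_2 = 0.

-34.5000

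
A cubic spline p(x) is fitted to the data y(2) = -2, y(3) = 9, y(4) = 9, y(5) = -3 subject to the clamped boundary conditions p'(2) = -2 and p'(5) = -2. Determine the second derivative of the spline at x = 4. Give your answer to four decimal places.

With σ_i denoting the second derivative at x_i, h_i = 1, 1, 1, and Δ_i = (y_(i+1) − y_i)/h_i = 11, 0, -12:
  1·σ_0 + 4·σ_1 + 1·σ_2 = 6(Δ_1 - Δ_0) = -66
  1·σ_1 + 4·σ_2 + 1·σ_3 = 6(Δ_2 - Δ_1) = -72
Clamped end conditions give two more equations: 2h_0·σ_0 + h_0·σ_1 = 6(Δ_0 - p'(2)) = 78 and h_2·σ_2 + 2h_2·σ_3 = 6(p'(5) - Δ_2) = 60.
Forward elimination and back-substitution give σ_0 = 254/5, σ_1 = -118/5, σ_2 = -112/5, σ_3 = 206/5.

-22.4000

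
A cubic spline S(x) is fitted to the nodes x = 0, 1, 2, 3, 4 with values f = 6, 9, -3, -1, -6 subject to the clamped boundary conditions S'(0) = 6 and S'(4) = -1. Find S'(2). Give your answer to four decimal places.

-5.6429

Put M_i = S'' at the i-th knot. Here h = (1, 1, 1, 1) and Δ = (3, -12, 2, -5), so the interior equations h_(i-1)·M_(i-1) + 2(h_(i-1)+h_i)·M_i + h_i·M_(i+1) = 6(Δ_i − Δ_(i-1)) read
  1·M_0 + 4·M_1 + 1·M_2 = 6(Δ_1 - Δ_0) = -90
  1·M_1 + 4·M_2 + 1·M_3 = 6(Δ_2 - Δ_1) = 84
  1·M_2 + 4·M_3 + 1·M_4 = 6(Δ_3 - Δ_2) = -42
Clamped end conditions give two more equations: 2h_0·M_0 + h_0·M_1 = 6(Δ_0 - S'(0)) = -18 and h_3·M_3 + 2h_3·M_4 = 6(S'(4) - Δ_3) = 24.
Hence M_0 = 215/28, M_1 = -467/14, M_2 = 143/4, M_3 = -359/14, M_4 = 695/28.
On [2, 3], S'(x) = b_2 + 2c_2·(x - 2) + 3d_2·(x - 2)² with b_2 = Δ_2 - h_2(2M_2 + M_3)/6 = -79/14, c_2 = M_2/2 = 143/8, d_2 = (M_3 - M_2)/(6h_2) = -573/56. So S'(2) = -79/14.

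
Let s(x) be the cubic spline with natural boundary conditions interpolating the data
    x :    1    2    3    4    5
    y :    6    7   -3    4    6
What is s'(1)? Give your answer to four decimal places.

Let m_i = s''(x_i). Step sizes h_i = 1, 1, 1, 1; slopes of the chords Δ_i = (y_(i+1) - y_i)/h_i = 1, -10, 7, 2.
  1·m_0 + 4·m_1 + 1·m_2 = 6(Δ_1 - Δ_0) = -66
  1·m_1 + 4·m_2 + 1·m_3 = 6(Δ_2 - Δ_1) = 102
  1·m_2 + 4·m_3 + 1·m_4 = 6(Δ_3 - Δ_2) = -30
Natural end conditions: m_0 = m_4 = 0.
Forward elimination and back-substitution give m_0 = 0, m_1 = -51/2, m_2 = 36, m_3 = -33/2, m_4 = 0.
On [1, 2], s'(x) = b_0 + 2c_0·(x - 1) + 3d_0·(x - 1)² with b_0 = Δ_0 - h_0(2m_0 + m_1)/6 = 21/4, c_0 = m_0/2 = 0, d_0 = (m_1 - m_0)/(6h_0) = -17/4. So s'(1) = 21/4.

5.2500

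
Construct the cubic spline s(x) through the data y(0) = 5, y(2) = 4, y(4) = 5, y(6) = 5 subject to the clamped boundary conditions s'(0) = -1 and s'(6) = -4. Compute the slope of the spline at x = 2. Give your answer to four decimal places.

Write M_i for s''(x_i). With h_i = 2, 2, 2 and divided differences Δ_i = -1/2, 1/2, 0, the continuity of s' gives the tridiagonal system
  2·M_0 + 8·M_1 + 2·M_2 = 6(Δ_1 - Δ_0) = 6
  2·M_1 + 8·M_2 + 2·M_3 = 6(Δ_2 - Δ_1) = -3
Clamped end conditions give two more equations: 2h_0·M_0 + h_0·M_1 = 6(Δ_0 - s'(0)) = 3 and h_2·M_2 + 2h_2·M_3 = 6(s'(6) - Δ_2) = -24.
Forward elimination and back-substitution give M_0 = 3/5, M_1 = 3/10, M_2 = 6/5, M_3 = -33/5.
On [2, 4], s'(x) = b_1 + 2c_1·(x - 2) + 3d_1·(x - 2)² with b_1 = Δ_1 - h_1(2M_1 + M_2)/6 = -1/10, c_1 = M_1/2 = 3/20, d_1 = (M_2 - M_1)/(6h_1) = 3/40. So s'(2) = -1/10.

-0.1000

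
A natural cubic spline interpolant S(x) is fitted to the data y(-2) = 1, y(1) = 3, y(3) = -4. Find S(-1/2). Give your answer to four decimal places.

3.4063

With M_i denoting the second derivative at x_i, h_i = 3, 2, and Δ_i = (y_(i+1) − y_i)/h_i = 2/3, -7/2:
  3·M_0 + 10·M_1 + 2·M_2 = 6(Δ_1 - Δ_0) = -25
Natural end conditions: M_0 = M_2 = 0.
Solving the tridiagonal system: M_0 = 0, M_1 = -5/2, M_2 = 0.
On [-2, 1], S(x) = 1 + 23/12·(x + 2) + 0·(x + 2)² - 5/36·(x + 2)³.
With (x + 2) = 3/2: S(-1/2) = 109/32.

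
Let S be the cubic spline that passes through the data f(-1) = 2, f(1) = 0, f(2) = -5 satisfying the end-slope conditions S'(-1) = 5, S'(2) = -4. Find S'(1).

Let M_i = S''(x_i). Step sizes h_i = 2, 1; slopes of the chords Δ_i = (y_(i+1) - y_i)/h_i = -1, -5.
  2·M_0 + 6·M_1 + 1·M_2 = 6(Δ_1 - Δ_0) = -24
Clamped end conditions give two more equations: 2h_0·M_0 + h_0·M_1 = 6(Δ_0 - S'(-1)) = -36 and h_1·M_1 + 2h_1·M_2 = 6(S'(2) - Δ_1) = 6.
Solving: M_0 = -8, M_1 = -2, M_2 = 4.
On [1, 2], S'(t) = b_1 + 2c_1·(t - 1) + 3d_1·(t - 1)² with b_1 = Δ_1 - h_1(2M_1 + M_2)/6 = -5, c_1 = M_1/2 = -1, d_1 = (M_2 - M_1)/(6h_1) = 1. So S'(1) = -5.

-5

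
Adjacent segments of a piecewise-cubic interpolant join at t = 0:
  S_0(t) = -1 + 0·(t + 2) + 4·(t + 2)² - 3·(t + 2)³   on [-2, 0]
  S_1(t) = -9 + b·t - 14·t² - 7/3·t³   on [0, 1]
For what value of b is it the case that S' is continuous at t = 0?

S_0'(t) = 0 + 8·(t + 2) - 9·(t + 2)², so S_0'(0) = -20. On the right, S_1'(0) = b, so b = -20.

-20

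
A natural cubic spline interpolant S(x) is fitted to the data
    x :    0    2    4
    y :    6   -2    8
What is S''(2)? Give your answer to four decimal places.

6.7500

Let σ_i = S''(x_i). Step sizes h_i = 2, 2; slopes of the chords Δ_i = (y_(i+1) - y_i)/h_i = -4, 5.
  2·σ_0 + 8·σ_1 + 2·σ_2 = 6(Δ_1 - Δ_0) = 54
Natural end conditions: σ_0 = σ_2 = 0.
Solving: σ_0 = 0, σ_1 = 27/4, σ_2 = 0.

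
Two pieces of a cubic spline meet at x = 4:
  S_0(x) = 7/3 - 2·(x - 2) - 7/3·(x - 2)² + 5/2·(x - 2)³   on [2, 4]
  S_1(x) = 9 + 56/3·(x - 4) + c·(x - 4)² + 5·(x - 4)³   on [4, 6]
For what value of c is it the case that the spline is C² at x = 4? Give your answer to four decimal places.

12.6667

S_0''(x) = -14/3 + 15·(x - 2), so S_0''(4) = 76/3. On the right, S_1''(4) = 2c, so c = 38/3.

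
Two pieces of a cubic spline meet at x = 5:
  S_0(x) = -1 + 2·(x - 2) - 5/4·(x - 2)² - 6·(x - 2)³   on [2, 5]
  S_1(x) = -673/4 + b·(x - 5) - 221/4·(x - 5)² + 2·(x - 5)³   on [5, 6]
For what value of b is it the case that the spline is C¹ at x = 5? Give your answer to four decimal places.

S_0'(x) = 2 - 5/2·(x - 2) - 18·(x - 2)², so S_0'(5) = -335/2. On the right, S_1'(5) = b, so b = -335/2.

-167.5000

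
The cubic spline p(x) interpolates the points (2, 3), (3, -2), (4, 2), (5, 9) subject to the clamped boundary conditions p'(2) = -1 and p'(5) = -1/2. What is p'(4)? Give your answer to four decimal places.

Put σ_i = p'' at the i-th knot. Here h = (1, 1, 1) and Δ = (-5, 4, 7), so the interior equations h_(i-1)·σ_(i-1) + 2(h_(i-1)+h_i)·σ_i + h_i·σ_(i+1) = 6(Δ_i − Δ_(i-1)) read
  1·σ_0 + 4·σ_1 + 1·σ_2 = 6(Δ_1 - Δ_0) = 54
  1·σ_1 + 4·σ_2 + 1·σ_3 = 6(Δ_2 - Δ_1) = 18
Clamped end conditions give two more equations: 2h_0·σ_0 + h_0·σ_1 = 6(Δ_0 - p'(2)) = -24 and h_2·σ_2 + 2h_2·σ_3 = 6(p'(5) - Δ_2) = -45.
Forward elimination and back-substitution give σ_0 = -307/15, σ_1 = 254/15, σ_2 = 101/15, σ_3 = -388/15.
On [4, 5], p'(x) = b_2 + 2c_2·(x - 4) + 3d_2·(x - 4)² with b_2 = Δ_2 - h_2(2σ_2 + σ_3)/6 = 136/15, c_2 = σ_2/2 = 101/30, d_2 = (σ_3 - σ_2)/(6h_2) = -163/30. So p'(4) = 136/15.

9.0667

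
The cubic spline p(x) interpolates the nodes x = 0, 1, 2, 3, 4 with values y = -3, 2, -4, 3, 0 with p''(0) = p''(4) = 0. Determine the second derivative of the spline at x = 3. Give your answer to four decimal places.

With σ_i denoting the second derivative at x_i, h_i = 1, 1, 1, 1, and Δ_i = (y_(i+1) − y_i)/h_i = 5, -6, 7, -3:
  1·σ_0 + 4·σ_1 + 1·σ_2 = 6(Δ_1 - Δ_0) = -66
  1·σ_1 + 4·σ_2 + 1·σ_3 = 6(Δ_2 - Δ_1) = 78
  1·σ_2 + 4·σ_3 + 1·σ_4 = 6(Δ_3 - Δ_2) = -60
Natural end conditions: σ_0 = σ_4 = 0.
Forward elimination and back-substitution give σ_0 = 0, σ_1 = -681/28, σ_2 = 219/7, σ_3 = -639/28, σ_4 = 0.

-22.8214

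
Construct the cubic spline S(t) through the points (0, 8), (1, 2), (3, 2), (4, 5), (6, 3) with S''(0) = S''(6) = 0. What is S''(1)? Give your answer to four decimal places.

5.3548

Write m_i for S''(x_i). With h_i = 1, 2, 1, 2 and divided differences Δ_i = -6, 0, 3, -1, the continuity of S' gives the tridiagonal system
  1·m_0 + 6·m_1 + 2·m_2 = 6(Δ_1 - Δ_0) = 36
  2·m_1 + 6·m_2 + 1·m_3 = 6(Δ_2 - Δ_1) = 18
  1·m_2 + 6·m_3 + 2·m_4 = 6(Δ_3 - Δ_2) = -24
Natural end conditions: m_0 = m_4 = 0.
Hence m_0 = 0, m_1 = 166/31, m_2 = 60/31, m_3 = -134/31, m_4 = 0.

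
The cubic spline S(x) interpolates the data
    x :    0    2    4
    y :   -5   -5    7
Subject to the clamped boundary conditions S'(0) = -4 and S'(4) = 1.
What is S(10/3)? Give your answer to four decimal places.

Put M_i = S'' at the i-th knot. Here h = (2, 2) and Δ = (0, 6), so the interior equations h_(i-1)·M_(i-1) + 2(h_(i-1)+h_i)·M_i + h_i·M_(i+1) = 6(Δ_i − Δ_(i-1)) read
  2·M_0 + 8·M_1 + 2·M_2 = 6(Δ_1 - Δ_0) = 36
Clamped end conditions give two more equations: 2h_0·M_0 + h_0·M_1 = 6(Δ_0 - S'(0)) = 24 and h_1·M_1 + 2h_1·M_2 = 6(S'(4) - Δ_1) = -30.
Solving: M_0 = 11/4, M_1 = 13/2, M_2 = -43/4.
On [2, 4], S(x) = -5 + 21/4·(x - 2) + 13/4·(x - 2)² - 23/16·(x - 2)³.
With (x - 2) = 4/3: S(10/3) = 118/27.

4.3704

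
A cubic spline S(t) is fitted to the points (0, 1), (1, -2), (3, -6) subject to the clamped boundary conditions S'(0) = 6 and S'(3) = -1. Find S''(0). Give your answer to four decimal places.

With m_i denoting the second derivative at x_i, h_i = 1, 2, and Δ_i = (y_(i+1) − y_i)/h_i = -3, -2:
  1·m_0 + 6·m_1 + 2·m_2 = 6(Δ_1 - Δ_0) = 6
Clamped end conditions give two more equations: 2h_0·m_0 + h_0·m_1 = 6(Δ_0 - S'(0)) = -54 and h_1·m_1 + 2h_1·m_2 = 6(S'(3) - Δ_1) = 6.
Solving: m_0 = -91/3, m_1 = 20/3, m_2 = -11/6.

-30.3333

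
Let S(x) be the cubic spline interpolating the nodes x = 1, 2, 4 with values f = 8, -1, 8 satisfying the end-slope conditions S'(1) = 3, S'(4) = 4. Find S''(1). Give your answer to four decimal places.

-49.1667

Write M_i for S''(x_i). With h_i = 1, 2 and divided differences Δ_i = -9, 9/2, the continuity of S' gives the tridiagonal system
  1·M_0 + 6·M_1 + 2·M_2 = 6(Δ_1 - Δ_0) = 81
Clamped end conditions give two more equations: 2h_0·M_0 + h_0·M_1 = 6(Δ_0 - S'(1)) = -72 and h_1·M_1 + 2h_1·M_2 = 6(S'(4) - Δ_1) = -3.
Forward elimination and back-substitution give M_0 = -295/6, M_1 = 79/3, M_2 = -167/12.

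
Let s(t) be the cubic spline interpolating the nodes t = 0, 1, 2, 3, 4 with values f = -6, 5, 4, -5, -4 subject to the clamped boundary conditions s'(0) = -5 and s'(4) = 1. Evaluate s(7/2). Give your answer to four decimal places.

-5.1161

Let M_i = s''(x_i). Step sizes h_i = 1, 1, 1, 1; slopes of the chords Δ_i = (y_(i+1) - y_i)/h_i = 11, -1, -9, 1.
  1·M_0 + 4·M_1 + 1·M_2 = 6(Δ_1 - Δ_0) = -72
  1·M_1 + 4·M_2 + 1·M_3 = 6(Δ_2 - Δ_1) = -48
  1·M_2 + 4·M_3 + 1·M_4 = 6(Δ_3 - Δ_2) = 60
Clamped end conditions give two more equations: 2h_0·M_0 + h_0·M_1 = 6(Δ_0 - s'(0)) = 96 and h_3·M_3 + 2h_3·M_4 = 6(s'(4) - Δ_3) = 0.
Solving the tridiagonal system: M_0 = 447/7, M_1 = -222/7, M_2 = -9, M_3 = 138/7, M_4 = -69/7.
On [3, 4], s(t) = -5 - 55/14·(t - 3) + 69/7·(t - 3)² - 69/14·(t - 3)³.
With (t - 3) = 1/2: s(7/2) = -573/112.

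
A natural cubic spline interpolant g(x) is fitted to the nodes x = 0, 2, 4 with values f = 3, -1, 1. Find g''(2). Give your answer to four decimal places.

Write m_i for g''(x_i). With h_i = 2, 2 and divided differences Δ_i = -2, 1, the continuity of g' gives the tridiagonal system
  2·m_0 + 8·m_1 + 2·m_2 = 6(Δ_1 - Δ_0) = 18
Natural end conditions: m_0 = m_2 = 0.
Solving the tridiagonal system: m_0 = 0, m_1 = 9/4, m_2 = 0.

2.2500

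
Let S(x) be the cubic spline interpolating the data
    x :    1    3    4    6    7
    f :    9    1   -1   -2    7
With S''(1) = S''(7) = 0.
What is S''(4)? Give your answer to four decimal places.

-2.3226

Write σ_i for S''(x_i). With h_i = 2, 1, 2, 1 and divided differences Δ_i = -4, -2, -1/2, 9, the continuity of S' gives the tridiagonal system
  2·σ_0 + 6·σ_1 + 1·σ_2 = 6(Δ_1 - Δ_0) = 12
  1·σ_1 + 6·σ_2 + 2·σ_3 = 6(Δ_2 - Δ_1) = 9
  2·σ_2 + 6·σ_3 + 1·σ_4 = 6(Δ_3 - Δ_2) = 57
Natural end conditions: σ_0 = σ_4 = 0.
Solving the tridiagonal system: σ_0 = 0, σ_1 = 74/31, σ_2 = -72/31, σ_3 = 637/62, σ_4 = 0.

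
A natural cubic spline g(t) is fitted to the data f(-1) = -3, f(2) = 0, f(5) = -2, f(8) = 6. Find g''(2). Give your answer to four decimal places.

Write M_i for g''(x_i). With h_i = 3, 3, 3 and divided differences Δ_i = 1, -2/3, 8/3, the continuity of g' gives the tridiagonal system
  3·M_0 + 12·M_1 + 3·M_2 = 6(Δ_1 - Δ_0) = -10
  3·M_1 + 12·M_2 + 3·M_3 = 6(Δ_2 - Δ_1) = 20
Natural end conditions: M_0 = M_3 = 0.
Solving: M_0 = 0, M_1 = -4/3, M_2 = 2, M_3 = 0.

-1.3333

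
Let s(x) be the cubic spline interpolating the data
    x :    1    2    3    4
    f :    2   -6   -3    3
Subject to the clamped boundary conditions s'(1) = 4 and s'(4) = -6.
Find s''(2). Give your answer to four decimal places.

26.9333

Write M_i for s''(x_i). With h_i = 1, 1, 1 and divided differences Δ_i = -8, 3, 6, the continuity of s' gives the tridiagonal system
  1·M_0 + 4·M_1 + 1·M_2 = 6(Δ_1 - Δ_0) = 66
  1·M_1 + 4·M_2 + 1·M_3 = 6(Δ_2 - Δ_1) = 18
Clamped end conditions give two more equations: 2h_0·M_0 + h_0·M_1 = 6(Δ_0 - s'(1)) = -72 and h_2·M_2 + 2h_2·M_3 = 6(s'(4) - Δ_2) = -72.
Solving: M_0 = -742/15, M_1 = 404/15, M_2 = 116/15, M_3 = -598/15.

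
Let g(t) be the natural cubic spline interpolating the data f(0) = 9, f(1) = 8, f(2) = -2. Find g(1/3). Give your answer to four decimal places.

Let M_i = g''(x_i). Step sizes h_i = 1, 1; slopes of the chords Δ_i = (y_(i+1) - y_i)/h_i = -1, -10.
  1·M_0 + 4·M_1 + 1·M_2 = 6(Δ_1 - Δ_0) = -54
Natural end conditions: M_0 = M_2 = 0.
Solving the tridiagonal system: M_0 = 0, M_1 = -27/2, M_2 = 0.
On [0, 1], g(t) = 9 + 5/4·t + 0·t² - 9/4·t³.
With t = 1/3: g(1/3) = 28/3.

9.3333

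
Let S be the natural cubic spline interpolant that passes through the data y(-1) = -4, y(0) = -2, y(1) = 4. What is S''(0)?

Put σ_i = S'' at the i-th knot. Here h = (1, 1) and Δ = (2, 6), so the interior equations h_(i-1)·σ_(i-1) + 2(h_(i-1)+h_i)·σ_i + h_i·σ_(i+1) = 6(Δ_i − Δ_(i-1)) read
  1·σ_0 + 4·σ_1 + 1·σ_2 = 6(Δ_1 - Δ_0) = 24
Natural end conditions: σ_0 = σ_2 = 0.
Forward elimination and back-substitution give σ_0 = 0, σ_1 = 6, σ_2 = 0.

6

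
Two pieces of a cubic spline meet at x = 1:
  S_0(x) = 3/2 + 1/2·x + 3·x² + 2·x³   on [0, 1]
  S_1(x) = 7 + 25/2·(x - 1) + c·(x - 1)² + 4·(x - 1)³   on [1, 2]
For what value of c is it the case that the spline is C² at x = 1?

S_0''(x) = 6 + 12·x, so S_0''(1) = 18. On the right, S_1''(1) = 2c, so c = 9.

9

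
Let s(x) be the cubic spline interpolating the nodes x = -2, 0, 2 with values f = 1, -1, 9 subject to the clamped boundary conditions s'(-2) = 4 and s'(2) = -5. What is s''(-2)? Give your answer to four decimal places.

With M_i denoting the second derivative at x_i, h_i = 2, 2, and Δ_i = (y_(i+1) − y_i)/h_i = -1, 5:
  2·M_0 + 8·M_1 + 2·M_2 = 6(Δ_1 - Δ_0) = 36
Clamped end conditions give two more equations: 2h_0·M_0 + h_0·M_1 = 6(Δ_0 - s'(-2)) = -30 and h_1·M_1 + 2h_1·M_2 = 6(s'(2) - Δ_1) = -60.
Forward elimination and back-substitution give M_0 = -57/4, M_1 = 27/2, M_2 = -87/4.

-14.2500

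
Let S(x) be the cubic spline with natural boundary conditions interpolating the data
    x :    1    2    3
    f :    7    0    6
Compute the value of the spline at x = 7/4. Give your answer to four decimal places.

0.6836

Write M_i for S''(x_i). With h_i = 1, 1 and divided differences Δ_i = -7, 6, the continuity of S' gives the tridiagonal system
  1·M_0 + 4·M_1 + 1·M_2 = 6(Δ_1 - Δ_0) = 78
Natural end conditions: M_0 = M_2 = 0.
Solving the tridiagonal system: M_0 = 0, M_1 = 39/2, M_2 = 0.
On [1, 2], S(x) = 7 - 41/4·(x - 1) + 0·(x - 1)² + 13/4·(x - 1)³.
With (x - 1) = 3/4: S(7/4) = 175/256.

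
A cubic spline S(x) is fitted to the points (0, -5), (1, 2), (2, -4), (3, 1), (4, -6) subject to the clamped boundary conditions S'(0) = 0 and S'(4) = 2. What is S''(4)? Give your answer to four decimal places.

46.2500

Put σ_i = S'' at the i-th knot. Here h = (1, 1, 1, 1) and Δ = (7, -6, 5, -7), so the interior equations h_(i-1)·σ_(i-1) + 2(h_(i-1)+h_i)·σ_i + h_i·σ_(i+1) = 6(Δ_i − Δ_(i-1)) read
  1·σ_0 + 4·σ_1 + 1·σ_2 = 6(Δ_1 - Δ_0) = -78
  1·σ_1 + 4·σ_2 + 1·σ_3 = 6(Δ_2 - Δ_1) = 66
  1·σ_2 + 4·σ_3 + 1·σ_4 = 6(Δ_3 - Δ_2) = -72
Clamped end conditions give two more equations: 2h_0·σ_0 + h_0·σ_1 = 6(Δ_0 - S'(0)) = 42 and h_3·σ_3 + 2h_3·σ_4 = 6(S'(4) - Δ_3) = 54.
Hence σ_0 = 161/4, σ_1 = -77/2, σ_2 = 143/4, σ_3 = -77/2, σ_4 = 185/4.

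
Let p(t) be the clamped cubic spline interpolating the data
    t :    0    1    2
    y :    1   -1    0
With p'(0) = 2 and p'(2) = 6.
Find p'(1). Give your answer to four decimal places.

Let σ_i = p''(x_i). Step sizes h_i = 1, 1; slopes of the chords Δ_i = (y_(i+1) - y_i)/h_i = -2, 1.
  1·σ_0 + 4·σ_1 + 1·σ_2 = 6(Δ_1 - Δ_0) = 18
Clamped end conditions give two more equations: 2h_0·σ_0 + h_0·σ_1 = 6(Δ_0 - p'(0)) = -24 and h_1·σ_1 + 2h_1·σ_2 = 6(p'(2) - Δ_1) = 30.
Solving: σ_0 = -29/2, σ_1 = 5, σ_2 = 25/2.
On [1, 2], p'(t) = b_1 + 2c_1·(t - 1) + 3d_1·(t - 1)² with b_1 = Δ_1 - h_1(2σ_1 + σ_2)/6 = -11/4, c_1 = σ_1/2 = 5/2, d_1 = (σ_2 - σ_1)/(6h_1) = 5/4. So p'(1) = -11/4.

-2.7500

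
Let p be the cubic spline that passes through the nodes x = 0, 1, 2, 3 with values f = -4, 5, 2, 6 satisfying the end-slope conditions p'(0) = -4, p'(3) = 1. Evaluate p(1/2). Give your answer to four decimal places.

-0.7167

Put M_i = p'' at the i-th knot. Here h = (1, 1, 1) and Δ = (9, -3, 4), so the interior equations h_(i-1)·M_(i-1) + 2(h_(i-1)+h_i)·M_i + h_i·M_(i+1) = 6(Δ_i − Δ_(i-1)) read
  1·M_0 + 4·M_1 + 1·M_2 = 6(Δ_1 - Δ_0) = -72
  1·M_1 + 4·M_2 + 1·M_3 = 6(Δ_2 - Δ_1) = 42
Clamped end conditions give two more equations: 2h_0·M_0 + h_0·M_1 = 6(Δ_0 - p'(0)) = 78 and h_2·M_2 + 2h_2·M_3 = 6(p'(3) - Δ_2) = -18.
Solving: M_0 = 878/15, M_1 = -586/15, M_2 = 386/15, M_3 = -328/15.
On [0, 1], p(x) = -4 - 4·x + 439/15·x² - 244/15·x³.
With x = 1/2: p(1/2) = -43/60.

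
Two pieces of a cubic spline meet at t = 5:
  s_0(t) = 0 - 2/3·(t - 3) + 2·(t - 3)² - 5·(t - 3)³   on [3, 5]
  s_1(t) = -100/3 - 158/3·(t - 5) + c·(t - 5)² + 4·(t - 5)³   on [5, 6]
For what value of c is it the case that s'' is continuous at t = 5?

s_0''(t) = 4 - 30·(t - 3), so s_0''(5) = -56. On the right, s_1''(5) = 2c, so c = -28.

-28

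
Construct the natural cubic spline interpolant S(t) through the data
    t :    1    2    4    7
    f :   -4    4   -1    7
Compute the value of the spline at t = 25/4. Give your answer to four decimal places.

3.0413

Write σ_i for S''(x_i). With h_i = 1, 2, 3 and divided differences Δ_i = 8, -5/2, 8/3, the continuity of S' gives the tridiagonal system
  1·σ_0 + 6·σ_1 + 2·σ_2 = 6(Δ_1 - Δ_0) = -63
  2·σ_1 + 10·σ_2 + 3·σ_3 = 6(Δ_2 - Δ_1) = 31
Natural end conditions: σ_0 = σ_3 = 0.
Hence σ_0 = 0, σ_1 = -173/14, σ_2 = 39/7, σ_3 = 0.
On [4, 7], S(t) = -1 - 61/21·(t - 4) + 39/14·(t - 4)² - 13/42·(t - 4)³.
With (t - 4) = 9/4: S(25/4) = 2725/896.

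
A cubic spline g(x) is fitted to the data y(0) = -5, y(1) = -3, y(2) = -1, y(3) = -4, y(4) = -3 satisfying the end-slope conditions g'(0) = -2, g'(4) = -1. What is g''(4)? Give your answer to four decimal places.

-11.7500

Put m_i = g'' at the i-th knot. Here h = (1, 1, 1, 1) and Δ = (2, 2, -3, 1), so the interior equations h_(i-1)·m_(i-1) + 2(h_(i-1)+h_i)·m_i + h_i·m_(i+1) = 6(Δ_i − Δ_(i-1)) read
  1·m_0 + 4·m_1 + 1·m_2 = 6(Δ_1 - Δ_0) = 0
  1·m_1 + 4·m_2 + 1·m_3 = 6(Δ_2 - Δ_1) = -30
  1·m_2 + 4·m_3 + 1·m_4 = 6(Δ_3 - Δ_2) = 24
Clamped end conditions give two more equations: 2h_0·m_0 + h_0·m_1 = 6(Δ_0 - g'(0)) = 24 and h_3·m_3 + 2h_3·m_4 = 6(g'(4) - Δ_3) = -12.
Forward elimination and back-substitution give m_0 = 49/4, m_1 = -1/2, m_2 = -41/4, m_3 = 23/2, m_4 = -47/4.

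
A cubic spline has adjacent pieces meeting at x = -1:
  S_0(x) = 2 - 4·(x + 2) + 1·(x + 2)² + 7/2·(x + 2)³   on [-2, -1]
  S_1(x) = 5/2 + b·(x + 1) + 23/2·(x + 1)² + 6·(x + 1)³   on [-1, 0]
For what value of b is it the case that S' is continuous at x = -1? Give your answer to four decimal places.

S_0'(x) = -4 + 2·(x + 2) + 21/2·(x + 2)², so S_0'(-1) = 17/2. On the right, S_1'(-1) = b, so b = 17/2.

8.5000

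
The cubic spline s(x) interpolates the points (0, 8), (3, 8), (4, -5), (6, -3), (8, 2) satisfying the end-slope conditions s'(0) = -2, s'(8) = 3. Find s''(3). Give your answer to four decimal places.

Let M_i = s''(x_i). Step sizes h_i = 3, 1, 2, 2; slopes of the chords Δ_i = (y_(i+1) - y_i)/h_i = 0, -13, 1, 5/2.
  3·M_0 + 8·M_1 + 1·M_2 = 6(Δ_1 - Δ_0) = -78
  1·M_1 + 6·M_2 + 2·M_3 = 6(Δ_2 - Δ_1) = 84
  2·M_2 + 8·M_3 + 2·M_4 = 6(Δ_3 - Δ_2) = 9
Clamped end conditions give two more equations: 2h_0·M_0 + h_0·M_1 = 6(Δ_0 - s'(0)) = 12 and h_3·M_3 + 2h_3·M_4 = 6(s'(8) - Δ_3) = 3.
Solving the tridiagonal system: M_0 = 315/32, M_1 = -251/16, M_2 = 575/32, M_3 = -65/16, M_4 = 89/32.

-15.6875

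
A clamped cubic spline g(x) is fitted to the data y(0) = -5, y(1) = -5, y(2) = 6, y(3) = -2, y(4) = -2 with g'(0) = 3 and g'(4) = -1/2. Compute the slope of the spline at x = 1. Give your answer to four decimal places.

6.9732

Put σ_i = g'' at the i-th knot. Here h = (1, 1, 1, 1) and Δ = (0, 11, -8, 0), so the interior equations h_(i-1)·σ_(i-1) + 2(h_(i-1)+h_i)·σ_i + h_i·σ_(i+1) = 6(Δ_i − Δ_(i-1)) read
  1·σ_0 + 4·σ_1 + 1·σ_2 = 6(Δ_1 - Δ_0) = 66
  1·σ_1 + 4·σ_2 + 1·σ_3 = 6(Δ_2 - Δ_1) = -114
  1·σ_2 + 4·σ_3 + 1·σ_4 = 6(Δ_3 - Δ_2) = 48
Clamped end conditions give two more equations: 2h_0·σ_0 + h_0·σ_1 = 6(Δ_0 - g'(0)) = -18 and h_3·σ_3 + 2h_3·σ_4 = 6(g'(4) - Δ_3) = -3.
Solving the tridiagonal system: σ_0 = -1453/56, σ_1 = 949/28, σ_2 = -349/8, σ_3 = 745/28, σ_4 = -829/56.
On [1, 2], g'(x) = b_1 + 2c_1·(x - 1) + 3d_1·(x - 1)² with b_1 = Δ_1 - h_1(2σ_1 + σ_2)/6 = 781/112, c_1 = σ_1/2 = 949/56, d_1 = (σ_2 - σ_1)/(6h_1) = -1447/112. So g'(1) = 781/112.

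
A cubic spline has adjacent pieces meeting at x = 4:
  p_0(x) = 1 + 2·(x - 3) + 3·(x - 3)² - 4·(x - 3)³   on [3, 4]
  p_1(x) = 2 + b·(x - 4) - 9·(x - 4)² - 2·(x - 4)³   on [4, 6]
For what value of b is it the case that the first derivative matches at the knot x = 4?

p_0'(x) = 2 + 6·(x - 3) - 12·(x - 3)², so p_0'(4) = -4. On the right, p_1'(4) = b, so b = -4.

-4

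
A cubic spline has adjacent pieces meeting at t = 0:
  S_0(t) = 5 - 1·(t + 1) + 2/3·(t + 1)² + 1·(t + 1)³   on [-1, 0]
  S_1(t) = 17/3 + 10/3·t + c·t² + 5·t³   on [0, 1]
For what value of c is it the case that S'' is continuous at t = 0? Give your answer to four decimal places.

3.6667

S_0''(t) = 4/3 + 6·(t + 1), so S_0''(0) = 22/3. On the right, S_1''(0) = 2c, so c = 11/3.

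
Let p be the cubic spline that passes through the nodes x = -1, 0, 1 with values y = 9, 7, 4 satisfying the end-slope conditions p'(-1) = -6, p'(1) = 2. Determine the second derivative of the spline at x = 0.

Put M_i = p'' at the i-th knot. Here h = (1, 1) and Δ = (-2, -3), so the interior equations h_(i-1)·M_(i-1) + 2(h_(i-1)+h_i)·M_i + h_i·M_(i+1) = 6(Δ_i − Δ_(i-1)) read
  1·M_0 + 4·M_1 + 1·M_2 = 6(Δ_1 - Δ_0) = -6
Clamped end conditions give two more equations: 2h_0·M_0 + h_0·M_1 = 6(Δ_0 - p'(-1)) = 24 and h_1·M_1 + 2h_1·M_2 = 6(p'(1) - Δ_1) = 30.
Solving: M_0 = 35/2, M_1 = -11, M_2 = 41/2.

-11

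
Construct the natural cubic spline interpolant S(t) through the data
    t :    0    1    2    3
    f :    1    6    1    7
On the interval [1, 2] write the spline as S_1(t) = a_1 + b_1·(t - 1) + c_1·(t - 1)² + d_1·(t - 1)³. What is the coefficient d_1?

Put σ_i = S'' at the i-th knot. Here h = (1, 1, 1) and Δ = (5, -5, 6), so the interior equations h_(i-1)·σ_(i-1) + 2(h_(i-1)+h_i)·σ_i + h_i·σ_(i+1) = 6(Δ_i − Δ_(i-1)) read
  1·σ_0 + 4·σ_1 + 1·σ_2 = 6(Δ_1 - Δ_0) = -60
  1·σ_1 + 4·σ_2 + 1·σ_3 = 6(Δ_2 - Δ_1) = 66
Natural end conditions: σ_0 = σ_3 = 0.
Solving: σ_0 = 0, σ_1 = -102/5, σ_2 = 108/5, σ_3 = 0.
On [1, 2], with S_1(t) = a_1 + b_1·(t - 1) + c_1·(t - 1)² + d_1·(t - 1)³: c_1 = σ_1/2 = -51/5, d_1 = (σ_2 - σ_1)/(6h_1) = 7, b_1 = Δ_1 - h_1(2σ_1 + σ_2)/6 = -9/5.

7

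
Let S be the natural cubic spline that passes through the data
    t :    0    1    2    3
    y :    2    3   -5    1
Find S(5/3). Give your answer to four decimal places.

With M_i denoting the second derivative at x_i, h_i = 1, 1, 1, and Δ_i = (y_(i+1) − y_i)/h_i = 1, -8, 6:
  1·M_0 + 4·M_1 + 1·M_2 = 6(Δ_1 - Δ_0) = -54
  1·M_1 + 4·M_2 + 1·M_3 = 6(Δ_2 - Δ_1) = 84
Natural end conditions: M_0 = M_3 = 0.
Solving: M_0 = 0, M_1 = -20, M_2 = 26, M_3 = 0.
On [1, 2], S(t) = 3 - 17/3·(t - 1) - 10·(t - 1)² + 23/3·(t - 1)³.
With (t - 1) = 2/3: S(5/3) = -239/81.

-2.9506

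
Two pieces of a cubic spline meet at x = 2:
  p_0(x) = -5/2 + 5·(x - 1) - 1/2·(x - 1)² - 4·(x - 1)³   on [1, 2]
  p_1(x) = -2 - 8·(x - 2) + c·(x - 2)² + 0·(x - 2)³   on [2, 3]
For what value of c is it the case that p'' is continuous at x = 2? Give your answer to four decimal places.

p_0''(x) = -1 - 24·(x - 1), so p_0''(2) = -25. On the right, p_1''(2) = 2c, so c = -25/2.

-12.5000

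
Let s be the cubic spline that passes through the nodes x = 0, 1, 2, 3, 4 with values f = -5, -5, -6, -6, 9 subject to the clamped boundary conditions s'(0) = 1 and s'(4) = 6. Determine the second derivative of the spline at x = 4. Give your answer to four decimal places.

-44.8214

With m_i denoting the second derivative at x_i, h_i = 1, 1, 1, 1, and Δ_i = (y_(i+1) − y_i)/h_i = 0, -1, 0, 15:
  1·m_0 + 4·m_1 + 1·m_2 = 6(Δ_1 - Δ_0) = -6
  1·m_1 + 4·m_2 + 1·m_3 = 6(Δ_2 - Δ_1) = 6
  1·m_2 + 4·m_3 + 1·m_4 = 6(Δ_3 - Δ_2) = 90
Clamped end conditions give two more equations: 2h_0·m_0 + h_0·m_1 = 6(Δ_0 - s'(0)) = -6 and h_3·m_3 + 2h_3·m_4 = 6(s'(4) - Δ_3) = -54.
Solving: m_0 = -103/28, m_1 = 19/14, m_2 = -31/4, m_3 = 499/14, m_4 = -1255/28.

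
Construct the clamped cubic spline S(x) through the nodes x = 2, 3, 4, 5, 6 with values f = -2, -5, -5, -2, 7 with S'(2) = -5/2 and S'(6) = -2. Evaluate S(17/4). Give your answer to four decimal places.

-4.9276

Write M_i for S''(x_i). With h_i = 1, 1, 1, 1 and divided differences Δ_i = -3, 0, 3, 9, the continuity of S' gives the tridiagonal system
  1·M_0 + 4·M_1 + 1·M_2 = 6(Δ_1 - Δ_0) = 18
  1·M_1 + 4·M_2 + 1·M_3 = 6(Δ_2 - Δ_1) = 18
  1·M_2 + 4·M_3 + 1·M_4 = 6(Δ_3 - Δ_2) = 36
Clamped end conditions give two more equations: 2h_0·M_0 + h_0·M_1 = 6(Δ_0 - S'(2)) = -3 and h_3·M_3 + 2h_3·M_4 = 6(S'(6) - Δ_3) = -66.
Solving: M_0 = -257/56, M_1 = 173/28, M_2 = -17/8, M_3 = 569/28, M_4 = -2417/56.
On [4, 5], S(x) = -5 + 9/28·(x - 4) - 17/16·(x - 4)² + 419/112·(x - 4)³.
With (x - 4) = 1/4: S(17/4) = -35321/7168.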